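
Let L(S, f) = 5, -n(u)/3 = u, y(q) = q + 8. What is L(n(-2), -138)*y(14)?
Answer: 110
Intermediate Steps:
y(q) = 8 + q
n(u) = -3*u
L(n(-2), -138)*y(14) = 5*(8 + 14) = 5*22 = 110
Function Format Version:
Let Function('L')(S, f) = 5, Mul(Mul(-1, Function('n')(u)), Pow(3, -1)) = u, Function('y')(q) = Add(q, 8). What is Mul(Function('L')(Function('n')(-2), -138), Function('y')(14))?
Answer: 110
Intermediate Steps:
Function('y')(q) = Add(8, q)
Function('n')(u) = Mul(-3, u)
Mul(Function('L')(Function('n')(-2), -138), Function('y')(14)) = Mul(5, Add(8, 14)) = Mul(5, 22) = 110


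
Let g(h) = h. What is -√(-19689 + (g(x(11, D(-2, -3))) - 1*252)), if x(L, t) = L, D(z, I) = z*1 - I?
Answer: -I*√19930 ≈ -141.17*I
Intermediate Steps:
D(z, I) = z - I
-√(-19689 + (g(x(11, D(-2, -3))) - 1*252)) = -√(-19689 + (11 - 1*252)) = -√(-19689 + (11 - 252)) = -√(-19689 - 241) = -√(-19930) = -I*√19930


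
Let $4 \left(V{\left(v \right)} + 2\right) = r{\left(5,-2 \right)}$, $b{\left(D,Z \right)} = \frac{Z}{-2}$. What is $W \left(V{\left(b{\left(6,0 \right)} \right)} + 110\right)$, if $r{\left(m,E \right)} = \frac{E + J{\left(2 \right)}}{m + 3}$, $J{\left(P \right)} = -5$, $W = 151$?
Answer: $\frac{520799}{32} \approx 16275.0$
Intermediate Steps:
$b{\left(D,Z \right)} = - \frac{Z}{2}$ ($b{\left(D,Z \right)} = Z \left(- \frac{1}{2}\right) = - \frac{Z}{2}$)
$r{\left(m,E \right)} = \frac{-5 + E}{3 + m}$ ($r{\left(m,E \right)} = \frac{E - 5}{m + 3} = \frac{-5 + E}{3 + m}$)
$V{\left(v \right)} = - \frac{71}{32}$ ($V{\left(v \right)} = -2 + \frac{\frac{1}{3 + 5} \left(-5 - 2\right)}{4} = -2 + \frac{\frac{1}{8} \left(-7\right)}{4} = -2 + \frac{1}{4} \left(- \frac{7}{8}\right) = -2 - \frac{7}{32} = - \frac{71}{32}$)
$W \left(V{\left(b{\left(6,0 \right)} \right)} + 110\right) = 151 \left(- \frac{71}{32} + 110\right) = 151 \cdot \frac{3449}{32} = \frac{520799}{32}$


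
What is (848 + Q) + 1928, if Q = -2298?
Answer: 478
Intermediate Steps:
(848 + Q) + 1928 = (848 - 2298) + 1928 = -1450 + 1928 = 478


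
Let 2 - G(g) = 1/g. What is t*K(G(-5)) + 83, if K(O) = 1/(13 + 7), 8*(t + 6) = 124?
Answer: 3339/40 ≈ 83.475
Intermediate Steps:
G(g) = 2 - 1/g
t = 19/2 (t = -6 + (⅛)*124 = -6 + 31/2 = 19/2 ≈ 9.5000)
K(O) = 1/20
t*K(G(-5)) + 83 = (19/2)*(1/20) + 83 = 19/40 + 83 = 3339/40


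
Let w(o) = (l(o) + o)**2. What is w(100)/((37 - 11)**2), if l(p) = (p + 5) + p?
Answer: 93025/676 ≈ 137.61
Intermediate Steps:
l(p) = 5 + 2*p (l(p) = (5 + p) + p = 5 + 2*p)
w(o) = (5 + 3*o)**2 (w(o) = ((5 + 2*o) + o)**2 = (5 + 3*o)**2)
w(100)/((37 - 11)**2) = (5 + 3*100)**2/((37 - 11)**2) = (5 + 300)**2/(26**2) = 305**2/676 = 93025*(1/676) = 93025/676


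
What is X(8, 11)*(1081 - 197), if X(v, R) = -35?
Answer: -30940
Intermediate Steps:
X(8, 11)*(1081 - 197) = -35*(1081 - 197) = -35*884 = -30940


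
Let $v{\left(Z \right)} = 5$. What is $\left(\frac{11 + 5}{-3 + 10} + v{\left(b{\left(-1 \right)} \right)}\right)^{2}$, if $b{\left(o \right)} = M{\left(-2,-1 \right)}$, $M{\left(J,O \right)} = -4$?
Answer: $\frac{2601}{49} \approx 53.082$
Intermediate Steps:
$b{\left(o \right)} = -4$
$\left(\frac{11 + 5}{-3 + 10} + v{\left(b{\left(-1 \right)} \right)}\right)^{2} = \left(\frac{11 + 5}{-3 + 10} + 5\right)^{2} = \left(\frac{16}{7} + 5\right)^{2} = \left(\frac{51}{7}\right)^{2} = \frac{2601}{49}$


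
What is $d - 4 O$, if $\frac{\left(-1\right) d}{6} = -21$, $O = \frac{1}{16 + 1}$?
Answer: $\frac{2138}{17} \approx 125.76$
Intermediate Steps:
$O = \frac{1}{17} \approx 0.058824$
$d = 126$ ($d = \left(-6\right) \left(-21\right) = 126$)
$d - 4 O = 126 - \frac{4}{17} = \frac{2138}{17}$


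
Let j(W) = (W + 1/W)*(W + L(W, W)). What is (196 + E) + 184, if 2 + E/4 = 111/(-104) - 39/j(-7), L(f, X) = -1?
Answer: 474501/1300 ≈ 365.00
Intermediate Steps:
j(W) = (-1 + W)*(W + 1/W) (j(W) = (W + 1/W)*(W - 1) = (W + 1/W)*(-1 + W) = (-1 + W)*(W + 1/W))
E = -19499/1300 (E = -8 + 4*(111/(-104) - 39/(1 + (-7)² - 1*(-7) - 1/(-7))) = -8 + 4*(111*(-1/104) - 39/(1 + 49 + 7 - 1*(-⅐))) = -8 + 4*(-111/104 - 39/(1 + 49 + 7 + ⅐)) = -8 + 4*(-111/104 - 39/400/7) = -8 + 4*(-111/104 - 39*7/400) = -8 + 4*(-111/104 - 273/400) = -8 + 4*(-9099/5200) = -8 - 9099/1300 = -19499/1300 ≈ -14.999)
(196 + E) + 184 = (196 - 19499/1300) + 184 = 235301/1300 + 184 = 474501/1300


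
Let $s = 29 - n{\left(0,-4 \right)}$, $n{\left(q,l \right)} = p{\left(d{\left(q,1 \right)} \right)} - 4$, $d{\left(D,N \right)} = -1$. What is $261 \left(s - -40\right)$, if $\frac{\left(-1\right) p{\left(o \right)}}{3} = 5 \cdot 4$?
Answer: $34713$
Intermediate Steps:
$p{\left(o \right)} = -60$ ($p{\left(o \right)} = - 3 \cdot 5 \cdot 4 = \left(-3\right) 20 = -60$)
$n{\left(q,l \right)} = -64$ ($n{\left(q,l \right)} = -60 - 4 = -64$)
$s = 93$ ($s = 29 - -64 = 29 + 64 = 93$)
$261 \left(s - -40\right) = 261 \left(93 - -40\right) = 261 \left(93 + 40\right) = 261 \cdot 133 = 34713$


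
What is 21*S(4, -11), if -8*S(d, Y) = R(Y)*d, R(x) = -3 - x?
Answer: -84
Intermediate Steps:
S(d, Y) = -d*(-3 - Y)/8 (S(d, Y) = -(-3 - Y)*d/8 = -d*(-3 - Y)/8)
21*S(4, -11) = 21*((1/8)*4*(3 - 11)) = 21*((1/8)*4*(-8)) = 21*(-4) = -84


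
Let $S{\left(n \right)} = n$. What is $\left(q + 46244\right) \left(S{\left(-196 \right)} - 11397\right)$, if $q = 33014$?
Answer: $-918837994$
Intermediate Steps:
$\left(q + 46244\right) \left(S{\left(-196 \right)} - 11397\right) = \left(33014 + 46244\right) \left(-196 - 11397\right) = 79258 \left(-11593\right) = -918837994$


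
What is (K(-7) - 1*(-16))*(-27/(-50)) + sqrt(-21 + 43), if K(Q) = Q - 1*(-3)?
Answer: 162/25 + sqrt(22) ≈ 11.170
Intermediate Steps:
K(Q) = 3 + Q (K(Q) = Q + 3 = 3 + Q)
(K(-7) - 1*(-16))*(-27/(-50)) + sqrt(-21 + 43) = ((3 - 7) - 1*(-16))*(-27/(-50)) + sqrt(-21 + 43) = (-4 + 16)*(-27*(-1/50)) + sqrt(22) = 12*(27/50) + sqrt(22) = 162/25 + sqrt(22)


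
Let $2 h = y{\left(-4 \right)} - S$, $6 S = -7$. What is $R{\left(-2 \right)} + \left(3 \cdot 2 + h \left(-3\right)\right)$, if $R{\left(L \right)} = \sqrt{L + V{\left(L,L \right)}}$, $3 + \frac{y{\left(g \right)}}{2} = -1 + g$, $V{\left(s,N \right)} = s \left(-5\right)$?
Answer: $\frac{113}{4} + 2 \sqrt{2} \approx 31.078$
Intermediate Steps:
$S = - \frac{7}{6}$ ($S = \frac{1}{6} \left(-7\right) = - \frac{7}{6} \approx -1.1667$)
$V{\left(s,N \right)} = - 5 s$
$y{\left(g \right)} = -8 + 2 g$ ($y{\left(g \right)} = -6 + 2 \left(-1 + g\right) = -6 + \left(-2 + 2 g\right) = -8 + 2 g$)
$h = - \frac{89}{12}$ ($h = \frac{\left(-8 + 2 \left(-4\right)\right) - - \frac{7}{6}}{2} = \frac{\left(-8 - 8\right) + \frac{7}{6}}{2} = \frac{-16 + \frac{7}{6}}{2} = \frac{1}{2} \left(- \frac{89}{6}\right) = - \frac{89}{12} \approx -7.4167$)
$R{\left(L \right)} = 2 \sqrt{- L}$ ($R{\left(L \right)} = \sqrt{L - 5 L} = \sqrt{- 4 L} = 2 \sqrt{- L}$)
$R{\left(-2 \right)} + \left(3 \cdot 2 + h \left(-3\right)\right) = 2 \sqrt{\left(-1\right) \left(-2\right)} + \left(3 \cdot 2 - - \frac{89}{4}\right) = 2 \sqrt{2} + \left(6 + \frac{89}{4}\right) = 2 \sqrt{2} + \frac{113}{4} = \frac{113}{4} + 2 \sqrt{2}$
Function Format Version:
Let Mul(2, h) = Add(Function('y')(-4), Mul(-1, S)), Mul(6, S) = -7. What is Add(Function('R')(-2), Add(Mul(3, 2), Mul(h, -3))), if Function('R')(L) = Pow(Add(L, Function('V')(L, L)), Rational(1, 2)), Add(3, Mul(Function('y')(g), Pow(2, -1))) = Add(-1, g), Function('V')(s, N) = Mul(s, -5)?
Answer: Add(Rational(113, 4), Mul(2, Pow(2, Rational(1, 2)))) ≈ 31.078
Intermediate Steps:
S = Rational(-7, 6) (S = Mul(Rational(1, 6), -7) = Rational(-7, 6) ≈ -1.1667)
Function('V')(s, N) = Mul(-5, s)
Function('y')(g) = Add(-8, Mul(2, g)) (Function('y')(g) = Add(-6, Mul(2, Add(-1, g))) = Add(-6, Add(-2, Mul(2, g))) = Add(-8, Mul(2, g)))
h = Rational(-89, 12) (h = Mul(Rational(1, 2), Add(Add(-8, Mul(2, -4)), Mul(-1, Rational(-7, 6)))) = Mul(Rational(1, 2), Add(Add(-8, -8), Rational(7, 6))) = Mul(Rational(1, 2), Add(-16, Rational(7, 6))) = Mul(Rational(1, 2), Rational(-89, 6)) = Rational(-89, 12) ≈ -7.4167)
Function('R')(L) = Mul(2, Pow(Mul(-1, L), Rational(1, 2))) (Function('R')(L) = Pow(Add(L, Mul(-5, L)), Rational(1, 2)) = Pow(Mul(-4, L), Rational(1, 2)) = Mul(2, Pow(Mul(-1, L), Rational(1, 2))))
Add(Function('R')(-2), Add(Mul(3, 2), Mul(h, -3))) = Add(Mul(2, Pow(Mul(-1, -2), Rational(1, 2))), Add(Mul(3, 2), Mul(Rational(-89, 12), -3))) = Add(Mul(2, Pow(2, Rational(1, 2))), Add(6, Rational(89, 4))) = Add(Mul(2, Pow(2, Rational(1, 2))), Rational(113, 4)) = Add(Rational(113, 4), Mul(2, Pow(2, Rational(1, 2))))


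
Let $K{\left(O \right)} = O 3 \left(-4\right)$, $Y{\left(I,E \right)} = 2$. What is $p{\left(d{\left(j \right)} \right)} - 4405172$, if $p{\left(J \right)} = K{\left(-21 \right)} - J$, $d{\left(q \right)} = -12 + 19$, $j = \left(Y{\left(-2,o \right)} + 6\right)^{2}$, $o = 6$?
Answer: $-4404927$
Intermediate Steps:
$K{\left(O \right)} = - 12 O$ ($K{\left(O \right)} = 3 O \left(-4\right) = - 12 O$)
$j = 64$ ($j = \left(2 + 6\right)^{2} = 8^{2} = 64$)
$d{\left(q \right)} = 7$
$p{\left(J \right)} = 252 - J$ ($p{\left(J \right)} = \left(-12\right) \left(-21\right) - J = 252 - J$)
$p{\left(d{\left(j \right)} \right)} - 4405172 = \left(252 - 7\right) - 4405172 = 245 - 4405172 = -4404927$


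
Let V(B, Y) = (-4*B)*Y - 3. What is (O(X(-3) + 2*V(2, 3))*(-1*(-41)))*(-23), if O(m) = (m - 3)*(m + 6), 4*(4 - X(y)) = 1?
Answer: -35552043/16 ≈ -2.2220e+6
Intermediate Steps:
X(y) = 15/4 (X(y) = 4 - ¼*1 = 4 - ¼ = 15/4)
V(B, Y) = -3 - 4*B*Y (V(B, Y) = -4*B*Y - 3 = -3 - 4*B*Y)
O(m) = (-3 + m)*(6 + m)
(O(X(-3) + 2*V(2, 3))*(-1*(-41)))*(-23) = ((-18 + (15/4 + 2*(-3 - 4*2*3))² + 3*(15/4 + 2*(-3 - 4*2*3)))*(-1*(-41)))*(-23) = ((-18 + (15/4 + 2*(-3 - 24))² + 3*(15/4 + 2*(-3 - 24)))*41)*(-23) = ((-18 + (15/4 + 2*(-27))² + 3*(15/4 + 2*(-27)))*41)*(-23) = ((-18 + (15/4 - 54)² + 3*(15/4 - 54))*41)*(-23) = ((-18 + (-201/4)² + 3*(-201/4))*41)*(-23) = ((-18 + 40401/16 - 603/4)*41)*(-23) = ((37701/16)*41)*(-23) = (1545741/16)*(-23) = -35552043/16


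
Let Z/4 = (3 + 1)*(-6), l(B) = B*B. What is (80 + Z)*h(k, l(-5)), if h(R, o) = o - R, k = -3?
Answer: -448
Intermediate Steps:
l(B) = B²
Z = -96 (Z = 4*((3 + 1)*(-6)) = 4*(4*(-6)) = 4*(-24) = -96)
(80 + Z)*h(k, l(-5)) = (80 - 96)*((-5)² - 1*(-3)) = -16*(25 + 3) = -16*28 = -448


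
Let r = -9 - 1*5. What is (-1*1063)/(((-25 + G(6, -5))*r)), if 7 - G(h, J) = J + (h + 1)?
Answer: -1063/280 ≈ -3.7964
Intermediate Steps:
G(h, J) = 6 - J - h (G(h, J) = 7 - (J + (h + 1)) = 7 - (J + (1 + h)) = 7 - (1 + J + h) = 7 + (-1 - J - h) = 6 - J - h)
r = -14 (r = -9 - 5 = -14)
(-1*1063)/(((-25 + G(6, -5))*r)) = (-1*1063)/(((-25 + (6 - 1*(-5) - 1*6))*(-14))) = -1063*(-1/(14*(-25 + (6 + 5 - 6)))) = -1063*(-1/(14*(-25 + 5))) = -1063/((-20*(-14))) = -1063/280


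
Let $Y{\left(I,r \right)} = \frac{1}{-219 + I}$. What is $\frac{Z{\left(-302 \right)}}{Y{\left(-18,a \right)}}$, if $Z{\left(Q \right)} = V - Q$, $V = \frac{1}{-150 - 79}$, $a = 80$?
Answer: $- \frac{16390209}{229} \approx -71573.0$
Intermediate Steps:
$V = - \frac{1}{229}$ ($V = \frac{1}{-229} = - \frac{1}{229} \approx -0.0043668$)
$Z{\left(Q \right)} = - \frac{1}{229} - Q$
$\frac{Z{\left(-302 \right)}}{Y{\left(-18,a \right)}} = \frac{- \frac{1}{229} - -302}{\frac{1}{-219 - 18}} = \frac{- \frac{1}{229} + 302}{\frac{1}{-237}} = \frac{69157}{229 \left(- \frac{1}{237}\right)} = \frac{69157}{229} \left(-237\right) = - \frac{16390209}{229}$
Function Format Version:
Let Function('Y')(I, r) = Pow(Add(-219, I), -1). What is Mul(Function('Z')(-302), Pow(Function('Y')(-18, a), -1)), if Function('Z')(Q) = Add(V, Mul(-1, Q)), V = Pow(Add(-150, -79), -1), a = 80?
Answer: Rational(-16390209, 229) ≈ -71573.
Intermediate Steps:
V = Rational(-1, 229) (V = Pow(-229, -1) = Rational(-1, 229) ≈ -0.0043668)
Function('Z')(Q) = Add(Rational(-1, 229), Mul(-1, Q))
Mul(Function('Z')(-302), Pow(Function('Y')(-18, a), -1)) = Mul(Add(Rational(-1, 229), Mul(-1, -302)), Pow(Pow(Add(-219, -18), -1), -1)) = Mul(Add(Rational(-1, 229), 302), Pow(Pow(-237, -1), -1)) = Mul(Rational(69157, 229), Pow(Rational(-1, 237), -1)) = Mul(Rational(69157, 229), -237) = Rational(-16390209, 229)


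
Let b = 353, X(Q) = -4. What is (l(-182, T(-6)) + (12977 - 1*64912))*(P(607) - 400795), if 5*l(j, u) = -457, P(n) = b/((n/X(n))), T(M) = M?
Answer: 63285947504964/3035 ≈ 2.0852e+10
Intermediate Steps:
P(n) = -1412/n (P(n) = 353/((n/(-4))) = 353/((n*(-1/4))) = 353/((-n/4)) = 353*(-4/n) = -1412/n)
l(j, u) = -457/5 (l(j, u) = (1/5)*(-457) = -457/5)
(l(-182, T(-6)) + (12977 - 1*64912))*(P(607) - 400795) = (-457/5 + (12977 - 1*64912))*(-1412/607 - 400795) = (-457/5 + (12977 - 64912))*(-1412*1/607 - 400795) = (-457/5 - 51935)*(-1412/607 - 400795) = -260132/5*(-243283977/607) = 63285947504964/3035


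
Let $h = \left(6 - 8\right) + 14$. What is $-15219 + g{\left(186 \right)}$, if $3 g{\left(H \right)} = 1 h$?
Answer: $-15215$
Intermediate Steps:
$h = 12$ ($h = -2 + 14 = 12$)
$g{\left(H \right)} = 4$ ($g{\left(H \right)} = \frac{1 \cdot 12}{3} = \frac{1}{3} \cdot 12 = 4$)
$-15219 + g{\left(186 \right)} = -15219 + 4 = -15215$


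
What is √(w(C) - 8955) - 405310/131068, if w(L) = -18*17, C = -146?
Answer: -202655/65534 + 21*I*√21 ≈ -3.0924 + 96.234*I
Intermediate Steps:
w(L) = -306
√(w(C) - 8955) - 405310/131068 = √(-306 - 8955) - 405310/131068 = √(-9261) - 405310*1/131068 = 21*I*√21 - 202655/65534 = -202655/65534 + 21*I*√21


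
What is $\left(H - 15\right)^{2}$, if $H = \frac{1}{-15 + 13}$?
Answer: $\frac{961}{4} \approx 240.25$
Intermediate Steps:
$H = - \frac{1}{2}$ ($H = \frac{1}{-2} = - \frac{1}{2} \approx -0.5$)
$\left(H - 15\right)^{2} = \left(- \frac{1}{2} - 15\right)^{2} = \left(- \frac{31}{2}\right)^{2} = \frac{961}{4}$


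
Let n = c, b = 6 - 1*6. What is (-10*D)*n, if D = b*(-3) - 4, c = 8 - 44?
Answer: -1440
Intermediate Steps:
b = 0 (b = 6 - 6 = 0)
c = -36
n = -36
D = -4 (D = 0*(-3) - 4 = 0 - 4 = -4)
(-10*D)*n = -10*(-4)*(-36) = 40*(-36) = -1440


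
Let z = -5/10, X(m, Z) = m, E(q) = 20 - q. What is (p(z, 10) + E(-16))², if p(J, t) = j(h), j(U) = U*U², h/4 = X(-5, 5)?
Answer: 63425296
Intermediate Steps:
h = -20 (h = 4*(-5) = -20)
z = -½ (z = -5*⅒ = -½ ≈ -0.50000)
j(U) = U³
p(J, t) = -8000 (p(J, t) = (-20)³ = -8000)
(p(z, 10) + E(-16))² = (-8000 + (20 - 1*(-16)))² = (-8000 + (20 + 16))² = (-8000 + 36)² = (-7964)² = 63425296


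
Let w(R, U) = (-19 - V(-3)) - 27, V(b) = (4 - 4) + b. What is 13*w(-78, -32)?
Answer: -559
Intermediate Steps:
V(b) = b (V(b) = 0 + b = b)
w(R, U) = -43 (w(R, U) = (-19 - 1*(-3)) - 27 = (-19 + 3) - 27 = -16 - 27 = -43)
13*w(-78, -32) = 13*(-43) = -559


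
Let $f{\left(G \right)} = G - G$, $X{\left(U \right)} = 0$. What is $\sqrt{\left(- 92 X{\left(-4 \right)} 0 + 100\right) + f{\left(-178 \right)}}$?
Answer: $10$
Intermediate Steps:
$f{\left(G \right)} = 0$
$\sqrt{\left(- 92 X{\left(-4 \right)} 0 + 100\right) + f{\left(-178 \right)}} = \sqrt{\left(- 92 \cdot 0 \cdot 0 + 100\right) + 0} = \sqrt{\left(\left(-92\right) 0 + 100\right) + 0} = \sqrt{\left(0 + 100\right) + 0} = \sqrt{100 + 0} = \sqrt{100} = 10$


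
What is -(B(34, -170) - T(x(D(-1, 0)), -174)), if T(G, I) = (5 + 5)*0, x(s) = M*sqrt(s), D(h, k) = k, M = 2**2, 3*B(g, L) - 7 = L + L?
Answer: 111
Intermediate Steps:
B(g, L) = 7/3 + 2*L/3 (B(g, L) = 7/3 + (L + L)/3 = 7/3 + (2*L)/3 = 7/3 + 2*L/3)
M = 4
x(s) = 4*sqrt(s)
T(G, I) = 0 (T(G, I) = 10*0 = 0)
-(B(34, -170) - T(x(D(-1, 0)), -174)) = -((7/3 + (2/3)*(-170)) - 1*0) = -((7/3 - 340/3) + 0) = -(-111 + 0) = -1*(-111) = 111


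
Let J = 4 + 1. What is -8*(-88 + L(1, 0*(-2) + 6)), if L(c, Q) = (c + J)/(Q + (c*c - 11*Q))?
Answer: 41584/59 ≈ 704.81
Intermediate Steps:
J = 5
L(c, Q) = (5 + c)/(c² - 10*Q) (L(c, Q) = (c + 5)/(Q + (c*c - 11*Q)) = (5 + c)/(Q + (c² - 11*Q)) = (5 + c)/(c² - 10*Q))
-8*(-88 + L(1, 0*(-2) + 6)) = -8*(-88 + (5 + 1)/(1² - 10*(0*(-2) + 6))) = -8*(-88 + 6/(1 - 10*(0 + 6))) = -8*(-88 + 6/(1 - 10*6)) = -8*(-88 + 6/(1 - 60)) = -8*(-88 + 6/(-59)) = -8*(-88 - 1/59*6) = -8*(-88 - 6/59) = -8*(-5198/59) = 41584/59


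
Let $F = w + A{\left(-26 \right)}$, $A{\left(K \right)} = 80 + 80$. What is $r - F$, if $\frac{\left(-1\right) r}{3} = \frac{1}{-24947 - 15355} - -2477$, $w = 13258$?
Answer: $- \frac{280085465}{13434} \approx -20849.0$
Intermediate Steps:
$A{\left(K \right)} = 160$
$F = 13418$ ($F = 13258 + 160 = 13418$)
$r = - \frac{99828053}{13434}$ ($r = - 3 \left(\frac{1}{-24947 - 15355} - -2477\right) = - 3 \left(\frac{1}{-40302} + 2477\right) = - 3 \left(- \frac{1}{40302} + 2477\right) = \left(-3\right) \frac{99828053}{40302} = - \frac{99828053}{13434} \approx -7431.0$)
$r - F = - \frac{99828053}{13434} - 13418 = - \frac{280085465}{13434}$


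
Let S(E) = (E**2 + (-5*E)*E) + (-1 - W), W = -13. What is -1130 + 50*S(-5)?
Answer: -5530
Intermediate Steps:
S(E) = 12 - 4*E**2 (S(E) = (E**2 + (-5*E)*E) + (-1 - 1*(-13)) = (E**2 - 5*E**2) + (-1 + 13) = -4*E**2 + 12 = 12 - 4*E**2)
-1130 + 50*S(-5) = -1130 + 50*(12 - 4*(-5)**2) = -1130 + 50*(12 - 4*25) = -1130 + 50*(12 - 100) = -1130 + 50*(-88) = -1130 - 4400 = -5530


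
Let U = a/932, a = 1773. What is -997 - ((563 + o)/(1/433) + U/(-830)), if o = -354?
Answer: -70776096867/773560 ≈ -91494.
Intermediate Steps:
U = 1773/932 ≈ 1.9024
-997 - ((563 + o)/(1/433) + U/(-830)) = -997 - ((563 - 354)/(1/433) + (1773/932)/(-830)) = -997 - (209/(1/433) + (1773/932)*(-1/830)) = -997 - (209*433 - 1773/773560) = -997 - (90497 - 1773/773560) = -997 - 1*70004857547/773560 = -997 - 70004857547/773560 = -70776096867/773560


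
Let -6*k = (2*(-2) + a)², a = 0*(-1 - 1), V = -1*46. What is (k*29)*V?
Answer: 10672/3 ≈ 3557.3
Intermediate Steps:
V = -46
a = 0 (a = 0*(-2) = 0)
k = -8/3 (k = -(2*(-2) + 0)²/6 = -(-4 + 0)²/6 = -⅙*(-4)² = -⅙*16 = -8/3 ≈ -2.6667)
(k*29)*V = -8/3*29*(-46) = -232/3*(-46) = 10672/3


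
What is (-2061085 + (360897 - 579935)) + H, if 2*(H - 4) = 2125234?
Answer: -1217502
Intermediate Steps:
H = 1062621 (H = 4 + (½)*2125234 = 4 + 1062617 = 1062621)
(-2061085 + (360897 - 579935)) + H = (-2061085 + (360897 - 579935)) + 1062621 = (-2061085 - 219038) + 1062621 = -2280123 + 1062621 = -1217502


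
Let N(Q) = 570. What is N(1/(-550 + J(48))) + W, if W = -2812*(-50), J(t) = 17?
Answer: 141170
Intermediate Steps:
W = 140600 (W = -2812*(-50) = 140600)
N(1/(-550 + J(48))) + W = 570 + 140600 = 141170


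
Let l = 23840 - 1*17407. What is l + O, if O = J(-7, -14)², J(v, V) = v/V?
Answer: 25733/4 ≈ 6433.3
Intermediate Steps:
l = 6433 (l = 23840 - 17407 = 6433)
O = ¼ (O = (-7/(-14))² = (-7*(-1/14))² = (½)² = ¼ ≈ 0.25000)
l + O = 6433 + ¼ = 25733/4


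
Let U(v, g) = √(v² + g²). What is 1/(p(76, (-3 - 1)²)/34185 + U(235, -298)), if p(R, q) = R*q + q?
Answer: -42115920/168314336694701 + 1168614225*√144029/168314336694701 ≈ 0.0026347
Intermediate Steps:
p(R, q) = q + R*q
U(v, g) = √(g² + v²)
1/(p(76, (-3 - 1)²)/34185 + U(235, -298)) = 1/(((-3 - 1)²*(1 + 76))/34185 + √((-298)² + 235²)) = 1/(((-4)²*77)*(1/34185) + √(88804 + 55225)) = 1/((16*77)*(1/34185) + √144029) = 1/(1232*(1/34185) + √144029) = 1/(1232/34185 + √144029)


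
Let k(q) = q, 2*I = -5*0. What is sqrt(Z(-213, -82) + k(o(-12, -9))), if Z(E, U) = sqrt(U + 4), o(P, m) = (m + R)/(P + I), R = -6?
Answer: sqrt(5 + 4*I*sqrt(78))/2 ≈ 2.255 + 1.9583*I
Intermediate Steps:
I = 0 (I = (-5*0)/2 = (1/2)*0 = 0)
o(P, m) = (-6 + m)/P (o(P, m) = (m - 6)/(P + 0) = (-6 + m)/P)
Z(E, U) = sqrt(4 + U)
sqrt(Z(-213, -82) + k(o(-12, -9))) = sqrt(sqrt(4 - 82) + (-6 - 9)/(-12)) = sqrt(sqrt(-78) - 1/12*(-15)) = sqrt(I*sqrt(78) + 5/4) = sqrt(5/4 + I*sqrt(78))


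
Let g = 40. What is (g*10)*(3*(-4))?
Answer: -4800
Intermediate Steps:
(g*10)*(3*(-4)) = (40*10)*(3*(-4)) = 400*(-12) = -4800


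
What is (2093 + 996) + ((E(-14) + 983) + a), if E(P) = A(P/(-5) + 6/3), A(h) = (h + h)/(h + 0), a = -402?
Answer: 3672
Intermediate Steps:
A(h) = 2 (A(h) = (2*h)/h = 2)
E(P) = 2
(2093 + 996) + ((E(-14) + 983) + a) = (2093 + 996) + ((2 + 983) - 402) = 3089 + (985 - 402) = 3089 + 583 = 3672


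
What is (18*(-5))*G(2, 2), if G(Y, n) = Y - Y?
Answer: 0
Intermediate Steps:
G(Y, n) = 0
(18*(-5))*G(2, 2) = (18*(-5))*0 = -90*0 = 0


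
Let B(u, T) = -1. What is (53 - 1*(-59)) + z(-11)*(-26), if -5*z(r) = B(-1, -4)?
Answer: 534/5 ≈ 106.80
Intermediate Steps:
z(r) = ⅕ (z(r) = -⅕*(-1) = ⅕)
(53 - 1*(-59)) + z(-11)*(-26) = (53 - 1*(-59)) + (⅕)*(-26) = (53 + 59) - 26/5 = 112 - 26/5 = 534/5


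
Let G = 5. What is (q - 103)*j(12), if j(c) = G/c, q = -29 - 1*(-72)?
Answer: -25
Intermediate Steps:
q = 43 (q = -29 + 72 = 43)
j(c) = 5/c
(q - 103)*j(12) = (43 - 103)*(5/12) = -300/12 = -60*5/12 = -25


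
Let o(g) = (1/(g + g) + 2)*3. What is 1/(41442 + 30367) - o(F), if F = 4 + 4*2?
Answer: -3518633/574472 ≈ -6.1250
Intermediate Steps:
F = 12 (F = 4 + 8 = 12)
o(g) = 6 + 3/(2*g) (o(g) = (1/(2*g) + 2)*3 = (2 + 1/(2*g))*3 = 6 + 3/(2*g))
1/(41442 + 30367) - o(F) = 1/(41442 + 30367) - (6 + (3/2)/12) = 1/71809 - (6 + (3/2)*(1/12)) = 1/71809 - (6 + 1/8) = 1/71809 - 1*49/8 = 1/71809 - 49/8 = -3518633/574472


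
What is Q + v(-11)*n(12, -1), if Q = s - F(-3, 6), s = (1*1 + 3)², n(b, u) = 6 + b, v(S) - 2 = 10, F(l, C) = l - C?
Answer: 241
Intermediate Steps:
v(S) = 12 (v(S) = 2 + 10 = 12)
s = 16 (s = (1 + 3)² = 4² = 16)
Q = 25 (Q = 16 - (-3 - 1*6) = 16 - (-3 - 6) = 16 - 1*(-9) = 16 + 9 = 25)
Q + v(-11)*n(12, -1) = 25 + 12*(6 + 12) = 25 + 12*18 = 25 + 216 = 241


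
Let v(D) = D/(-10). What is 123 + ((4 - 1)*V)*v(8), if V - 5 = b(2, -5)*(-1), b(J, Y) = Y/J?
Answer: 105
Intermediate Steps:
v(D) = -D/10 (v(D) = D*(-⅒) = -D/10)
V = 15/2 (V = 5 - 5/2*(-1) = 5 + 5/2 = 15/2 ≈ 7.5000)
123 + ((4 - 1)*V)*v(8) = 123 + ((4 - 1)*(15/2))*(-⅒*8) = 123 + (3*(15/2))*(-⅘) = 123 + (45/2)*(-⅘) = 123 - 18 = 105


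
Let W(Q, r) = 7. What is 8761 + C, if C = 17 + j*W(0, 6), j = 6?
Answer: 8820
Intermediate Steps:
C = 59 (C = 17 + 6*7 = 17 + 42 = 59)
8761 + C = 8761 + 59 = 8820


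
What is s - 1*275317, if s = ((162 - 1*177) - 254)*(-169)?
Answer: -229856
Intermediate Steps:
s = 45461 (s = ((162 - 177) - 254)*(-169) = (-15 - 254)*(-169) = -269*(-169) = 45461)
s - 1*275317 = 45461 - 1*275317 = 45461 - 275317 = -229856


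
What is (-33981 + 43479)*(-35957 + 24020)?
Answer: -113377626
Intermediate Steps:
(-33981 + 43479)*(-35957 + 24020) = 9498*(-11937) = -113377626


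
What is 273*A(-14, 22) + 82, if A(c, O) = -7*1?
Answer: -1829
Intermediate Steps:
A(c, O) = -7
273*A(-14, 22) + 82 = 273*(-7) + 82 = -1911 + 82 = -1829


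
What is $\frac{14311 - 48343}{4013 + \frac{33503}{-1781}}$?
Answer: $- \frac{30305496}{3556825} \approx -8.5204$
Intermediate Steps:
$\frac{14311 - 48343}{4013 + \frac{33503}{-1781}} = - \frac{34032}{4013 + 33503 \left(- \frac{1}{1781}\right)} = - \frac{34032}{4013 - \frac{33503}{1781}} = - \frac{34032}{\frac{7113650}{1781}} = \left(-34032\right) \frac{1781}{7113650} = - \frac{30305496}{3556825}$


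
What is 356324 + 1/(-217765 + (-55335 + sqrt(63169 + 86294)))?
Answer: 26575876992112888/74583460537 - 3*sqrt(16607)/74583460537 ≈ 3.5632e+5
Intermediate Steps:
356324 + 1/(-217765 + (-55335 + sqrt(63169 + 86294))) = 356324 + 1/(-217765 + (-55335 + sqrt(149463))) = 356324 + 1/(-217765 + (-55335 + 3*sqrt(16607))) = 356324 + 1/(-273100 + 3*sqrt(16607))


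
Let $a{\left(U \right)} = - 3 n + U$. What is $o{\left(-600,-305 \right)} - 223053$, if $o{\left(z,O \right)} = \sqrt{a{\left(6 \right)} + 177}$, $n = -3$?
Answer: $-223053 + 8 \sqrt{3} \approx -2.2304 \cdot 10^{5}$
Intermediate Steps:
$a{\left(U \right)} = 9 + U$ ($a{\left(U \right)} = \left(-3\right) \left(-3\right) + U = 9 + U$)
$o{\left(z,O \right)} = 8 \sqrt{3}$ ($o{\left(z,O \right)} = \sqrt{\left(9 + 6\right) + 177} = \sqrt{15 + 177} = \sqrt{192} = 8 \sqrt{3}$)
$o{\left(-600,-305 \right)} - 223053 = 8 \sqrt{3} - 223053 = -223053 + 8 \sqrt{3}$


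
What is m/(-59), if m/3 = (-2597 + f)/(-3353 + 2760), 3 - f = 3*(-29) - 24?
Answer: -7449/34987 ≈ -0.21291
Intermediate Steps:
f = 114 (f = 3 - (3*(-29) - 24) = 3 - (-87 - 24) = 3 - 1*(-111) = 3 + 111 = 114)
m = 7449/593 (m = 3*((-2597 + 114)/(-3353 + 2760)) = 3*(-2483/(-593)) = 3*(-2483*(-1/593)) = 3*(2483/593) = 7449/593 ≈ 12.562)
m/(-59) = (7449/593)/(-59) = (7449/593)*(-1/59) = -7449/34987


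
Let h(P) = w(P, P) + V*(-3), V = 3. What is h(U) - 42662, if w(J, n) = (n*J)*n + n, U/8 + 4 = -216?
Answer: -5451820431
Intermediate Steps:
U = -1760 (U = -32 + 8*(-216) = -32 - 1728 = -1760)
w(J, n) = n + J*n**2 (w(J, n) = (J*n)*n + n = J*n**2 + n = n + J*n**2)
h(P) = -9 + P*(1 + P**2) (h(P) = P*(1 + P*P) + 3*(-3) = P*(1 + P**2) - 9 = -9 + P*(1 + P**2))
h(U) - 42662 = (-9 - 1760 + (-1760)**3) - 42662 = (-9 - 1760 - 5451776000) - 42662 = -5451777769 - 42662 = -5451820431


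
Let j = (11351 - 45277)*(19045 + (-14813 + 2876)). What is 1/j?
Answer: -1/241146008 ≈ -4.1469e-9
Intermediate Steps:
j = -241146008 (j = -33926*(19045 - 11937) = -33926*7108 = -241146008)
1/j = 1/(-241146008) = -1/241146008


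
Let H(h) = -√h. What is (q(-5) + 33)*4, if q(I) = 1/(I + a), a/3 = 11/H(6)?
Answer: 41356/313 - 44*√6/313 ≈ 131.78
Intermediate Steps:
a = -11*√6/2 (a = 3*(11/((-√6))) = 3*(11*(-√6/6)) = 3*(-11*√6/6) = -11*√6/2 ≈ -13.472)
q(I) = 1/(I - 11*√6/2)
(q(-5) + 33)*4 = (2/(-11*√6 + 2*(-5)) + 33)*4 = (2/(-11*√6 - 10) + 33)*4 = (2/(-10 - 11*√6) + 33)*4 = (33 + 2/(-10 - 11*√6))*4 = 132 + 8/(-10 - 11*√6)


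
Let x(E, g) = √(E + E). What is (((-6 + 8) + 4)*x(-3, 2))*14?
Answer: 84*I*√6 ≈ 205.76*I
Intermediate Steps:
x(E, g) = √2*√E (x(E, g) = √(2*E) = √2*√E)
(((-6 + 8) + 4)*x(-3, 2))*14 = (((-6 + 8) + 4)*(√2*√(-3)))*14 = ((2 + 4)*(√2*(I*√3)))*14 = (6*(I*√6))*14 = (6*I*√6)*14 = 84*I*√6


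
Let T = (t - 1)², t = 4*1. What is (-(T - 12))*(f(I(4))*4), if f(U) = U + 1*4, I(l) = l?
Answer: 96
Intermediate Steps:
t = 4
f(U) = 4 + U (f(U) = U + 4 = 4 + U)
T = 9 (T = (4 - 1)² = 3² = 9)
(-(T - 12))*(f(I(4))*4) = (-(9 - 12))*((4 + 4)*4) = (-1*(-3))*(8*4) = 3*32 = 96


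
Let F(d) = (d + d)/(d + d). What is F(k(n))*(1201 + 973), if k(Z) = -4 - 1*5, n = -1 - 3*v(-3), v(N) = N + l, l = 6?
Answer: 2174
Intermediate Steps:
v(N) = 6 + N (v(N) = N + 6 = 6 + N)
n = -10 (n = -1 - 3*(6 - 3) = -1 - 3*3 = -1 - 9 = -10)
k(Z) = -9 (k(Z) = -4 - 5 = -9)
F(d) = 1 (F(d) = (2*d)/((2*d)) = (2*d)*(1/(2*d)) = 1)
F(k(n))*(1201 + 973) = 1*(1201 + 973) = 1*2174 = 2174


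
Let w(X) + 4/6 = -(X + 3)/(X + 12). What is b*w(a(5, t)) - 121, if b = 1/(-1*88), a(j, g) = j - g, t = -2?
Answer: -151717/1254 ≈ -120.99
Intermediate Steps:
b = -1/88 (b = 1/(-88) = -1/88 ≈ -0.011364)
w(X) = -⅔ - (3 + X)/(12 + X) (w(X) = -⅔ - (X + 3)/(X + 12) = -⅔ - (3 + X)/(12 + X))
b*w(a(5, t)) - 121 = -(-33 - 5*(5 - 1*(-2)))/(264*(12 + (5 - 1*(-2)))) - 121 = -(-33 - 5*(5 + 2))/(264*(12 + (5 + 2))) - 121 = -(-33 - 5*7)/(264*(12 + 7)) - 121 = -(-33 - 35)/(264*19) - 121 = -(-68)/(264*19) - 121 = -1/88*(-68/57) - 121 = 17/1254 - 121 = -151717/1254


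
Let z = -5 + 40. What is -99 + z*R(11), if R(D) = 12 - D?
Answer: -64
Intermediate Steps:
z = 35
-99 + z*R(11) = -99 + 35*(12 - 1*11) = -99 + 35*(12 - 11) = -99 + 35*1 = -99 + 35 = -64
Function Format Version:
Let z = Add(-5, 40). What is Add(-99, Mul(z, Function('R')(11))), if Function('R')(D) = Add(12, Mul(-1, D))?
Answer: -64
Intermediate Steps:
z = 35
Add(-99, Mul(z, Function('R')(11))) = Add(-99, Mul(35, Add(12, Mul(-1, 11)))) = Add(-99, Mul(35, Add(12, -11))) = Add(-99, Mul(35, 1)) = Add(-99, 35) = -64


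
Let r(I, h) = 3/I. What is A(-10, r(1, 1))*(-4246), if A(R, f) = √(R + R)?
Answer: -8492*I*√5 ≈ -18989.0*I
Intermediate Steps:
A(R, f) = √2*√R (A(R, f) = √(2*R) = √2*√R)
A(-10, r(1, 1))*(-4246) = (√2*√(-10))*(-4246) = (√2*(I*√10))*(-4246) = (2*I*√5)*(-4246) = -8492*I*√5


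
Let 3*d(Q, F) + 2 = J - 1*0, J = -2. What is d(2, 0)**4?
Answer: 256/81 ≈ 3.1605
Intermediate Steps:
d(Q, F) = -4/3 (d(Q, F) = -2/3 + (-2 - 1*0)/3 = -2/3 + (-2 + 0)/3 = -2/3 + (1/3)*(-2) = -2/3 - 2/3 = -4/3)
d(2, 0)**4 = (-4/3)**4 = 256/81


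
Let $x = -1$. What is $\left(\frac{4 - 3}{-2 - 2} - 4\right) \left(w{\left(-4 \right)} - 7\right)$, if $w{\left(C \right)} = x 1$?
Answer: $34$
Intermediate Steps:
$w{\left(C \right)} = -1$ ($w{\left(C \right)} = \left(-1\right) 1 = -1$)
$\left(\frac{4 - 3}{-2 - 2} - 4\right) \left(w{\left(-4 \right)} - 7\right) = \left(\frac{4 - 3}{-2 - 2} - 4\right) \left(-1 - 7\right) = \left(1 \frac{1}{-4} - 4\right) \left(-8\right) = \left(1 \left(- \frac{1}{4}\right) - 4\right) \left(-8\right) = \left(- \frac{1}{4} - 4\right) \left(-8\right) = \left(- \frac{17}{4}\right) \left(-8\right) = 34$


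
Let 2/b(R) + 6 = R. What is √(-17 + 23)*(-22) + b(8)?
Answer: 1 - 22*√6 ≈ -52.889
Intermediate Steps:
b(R) = 2/(-6 + R)
√(-17 + 23)*(-22) + b(8) = √(-17 + 23)*(-22) + 2/(-6 + 8) = √6*(-22) + 2/2 = -22*√6 + 2*(½) = -22*√6 + 1 = 1 - 22*√6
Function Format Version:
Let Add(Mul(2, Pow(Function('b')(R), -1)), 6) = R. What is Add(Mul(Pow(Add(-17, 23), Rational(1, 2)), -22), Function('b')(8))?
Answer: Add(1, Mul(-22, Pow(6, Rational(1, 2)))) ≈ -52.889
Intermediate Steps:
Function('b')(R) = Mul(2, Pow(Add(-6, R), -1))
Add(Mul(Pow(Add(-17, 23), Rational(1, 2)), -22), Function('b')(8)) = Add(Mul(Pow(Add(-17, 23), Rational(1, 2)), -22), Mul(2, Pow(Add(-6, 8), -1))) = Add(Mul(Pow(6, Rational(1, 2)), -22), Mul(2, Pow(2, -1))) = Add(Mul(-22, Pow(6, Rational(1, 2))), Mul(2, Rational(1, 2))) = Add(Mul(-22, Pow(6, Rational(1, 2))), 1) = Add(1, Mul(-22, Pow(6, Rational(1, 2))))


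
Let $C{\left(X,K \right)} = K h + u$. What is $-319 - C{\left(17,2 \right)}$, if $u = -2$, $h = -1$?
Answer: $-315$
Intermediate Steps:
$C{\left(X,K \right)} = -2 - K$ ($C{\left(X,K \right)} = K \left(-1\right) - 2 = - K - 2 = -2 - K$)
$-319 - C{\left(17,2 \right)} = -319 - \left(-2 - 2\right) = -319 - -4 = -319 + 4 = -315$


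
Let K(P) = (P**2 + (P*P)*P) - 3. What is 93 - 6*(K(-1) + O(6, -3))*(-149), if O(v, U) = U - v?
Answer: -10635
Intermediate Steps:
K(P) = -3 + P**2 + P**3 (K(P) = (P**2 + P**2*P) - 3 = (P**2 + P**3) - 3 = -3 + P**2 + P**3)
93 - 6*(K(-1) + O(6, -3))*(-149) = 93 - 6*((-3 + (-1)**2 + (-1)**3) + (-3 - 1*6))*(-149) = 93 - 6*((-3 + 1 - 1) + (-3 - 6))*(-149) = 93 - 6*(-3 - 9)*(-149) = 93 - 6*(-12)*(-149) = 93 + 72*(-149) = 93 - 10728 = -10635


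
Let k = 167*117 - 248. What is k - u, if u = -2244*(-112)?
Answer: -232037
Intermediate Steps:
u = 251328
k = 19291 (k = 19539 - 248 = 19291)
k - u = 19291 - 1*251328 = 19291 - 251328 = -232037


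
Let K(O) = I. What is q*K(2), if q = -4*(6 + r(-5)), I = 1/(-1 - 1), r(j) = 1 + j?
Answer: 4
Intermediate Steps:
I = -1/2 (I = 1/(-2) = -1/2 ≈ -0.50000)
K(O) = -1/2
q = -8 (q = -4*(6 + (1 - 5)) = -4*(6 - 4) = -4*2 = -8)
q*K(2) = -8*(-1/2) = 4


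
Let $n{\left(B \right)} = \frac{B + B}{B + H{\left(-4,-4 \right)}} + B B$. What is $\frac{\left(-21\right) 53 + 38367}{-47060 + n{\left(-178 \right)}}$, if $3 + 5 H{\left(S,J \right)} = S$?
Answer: $- \frac{16708419}{6895246} \approx -2.4232$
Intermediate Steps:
$H{\left(S,J \right)} = - \frac{3}{5} + \frac{S}{5}$
$n{\left(B \right)} = B^{2} + \frac{2 B}{- \frac{7}{5} + B}$ ($n{\left(B \right)} = \frac{B + B}{B + \left(- \frac{3}{5} + \frac{1}{5} \left(-4\right)\right)} + B B = \frac{2 B}{B - \frac{7}{5}} + B^{2} = \frac{2 B}{- \frac{7}{5} + B} + B^{2} = B^{2} + \frac{2 B}{- \frac{7}{5} + B}$)
$\frac{\left(-21\right) 53 + 38367}{-47060 + n{\left(-178 \right)}} = \frac{\left(-21\right) 53 + 38367}{-47060 - \frac{178 \left(10 - -1246 + 5 \left(-178\right)^{2}\right)}{-7 + 5 \left(-178\right)}} = \frac{-1113 + 38367}{-47060 - \frac{178 \left(10 + 1246 + 5 \cdot 31684\right)}{-7 - 890}} = \frac{37254}{-47060 - \frac{178 \left(10 + 1246 + 158420\right)}{-897}} = \frac{37254}{-47060 - \left(- \frac{178}{897}\right) 159676} = \frac{37254}{-47060 + \frac{28422328}{897}} = \frac{37254}{- \frac{13790492}{897}} = 37254 \left(- \frac{897}{13790492}\right) = - \frac{16708419}{6895246}$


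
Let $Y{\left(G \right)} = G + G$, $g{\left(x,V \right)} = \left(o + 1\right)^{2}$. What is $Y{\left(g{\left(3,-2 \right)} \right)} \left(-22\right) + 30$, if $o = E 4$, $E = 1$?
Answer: $-1070$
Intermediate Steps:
$o = 4$ ($o = 1 \cdot 4 = 4$)
$g{\left(x,V \right)} = 25$ ($g{\left(x,V \right)} = \left(4 + 1\right)^{2} = 5^{2} = 25$)
$Y{\left(G \right)} = 2 G$
$Y{\left(g{\left(3,-2 \right)} \right)} \left(-22\right) + 30 = 2 \cdot 25 \left(-22\right) + 30 = 50 \left(-22\right) + 30 = -1100 + 30 = -1070$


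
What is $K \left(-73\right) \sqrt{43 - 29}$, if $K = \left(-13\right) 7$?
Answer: $6643 \sqrt{14} \approx 24856.0$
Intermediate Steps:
$K = -91$
$K \left(-73\right) \sqrt{43 - 29} = \left(-91\right) \left(-73\right) \sqrt{43 - 29} = 6643 \sqrt{14}$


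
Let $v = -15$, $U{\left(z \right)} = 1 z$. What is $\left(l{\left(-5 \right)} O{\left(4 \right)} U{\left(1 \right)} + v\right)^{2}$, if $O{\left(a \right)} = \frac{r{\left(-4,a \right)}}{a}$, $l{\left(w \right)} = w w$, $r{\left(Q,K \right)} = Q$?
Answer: $1600$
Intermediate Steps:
$U{\left(z \right)} = z$
$l{\left(w \right)} = w^{2}$
$O{\left(a \right)} = - \frac{4}{a}$
$\left(l{\left(-5 \right)} O{\left(4 \right)} U{\left(1 \right)} + v\right)^{2} = \left(\left(-5\right)^{2} \left(- \frac{4}{4}\right) 1 - 15\right)^{2} = \left(25 \left(\left(-4\right) \frac{1}{4}\right) 1 - 15\right)^{2} = \left(25 \left(-1\right) 1 - 15\right)^{2} = \left(\left(-25\right) 1 - 15\right)^{2} = \left(-25 - 15\right)^{2} = \left(-40\right)^{2} = 1600$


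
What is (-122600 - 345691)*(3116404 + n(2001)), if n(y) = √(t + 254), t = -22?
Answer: -1459383945564 - 936582*√58 ≈ -1.4594e+12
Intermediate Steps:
n(y) = 2*√58 (n(y) = √(-22 + 254) = √232 = 2*√58)
(-122600 - 345691)*(3116404 + n(2001)) = (-122600 - 345691)*(3116404 + 2*√58) = -468291*(3116404 + 2*√58) = -1459383945564 - 936582*√58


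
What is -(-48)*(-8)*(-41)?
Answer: 15744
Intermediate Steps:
-(-48)*(-8)*(-41) = -16*24*(-41) = -384*(-41) = 15744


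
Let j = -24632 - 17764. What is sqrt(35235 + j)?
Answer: I*sqrt(7161) ≈ 84.623*I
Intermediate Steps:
j = -42396
sqrt(35235 + j) = sqrt(35235 - 42396) = sqrt(-7161) = I*sqrt(7161)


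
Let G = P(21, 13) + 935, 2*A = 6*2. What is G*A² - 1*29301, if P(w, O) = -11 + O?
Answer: 4431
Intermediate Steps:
A = 6 (A = (6*2)/2 = (½)*12 = 6)
G = 937 (G = (-11 + 13) + 935 = 2 + 935 = 937)
G*A² - 1*29301 = 937*6² - 1*29301 = 937*36 - 29301 = 33732 - 29301 = 4431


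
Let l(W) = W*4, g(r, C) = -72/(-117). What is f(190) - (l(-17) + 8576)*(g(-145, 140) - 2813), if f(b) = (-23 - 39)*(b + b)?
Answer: 310754708/13 ≈ 2.3904e+7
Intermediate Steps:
g(r, C) = 8/13 (g(r, C) = -72*(-1/117) = 8/13)
l(W) = 4*W
f(b) = -124*b
f(190) - (l(-17) + 8576)*(g(-145, 140) - 2813) = -124*190 - (4*(-17) + 8576)*(8/13 - 2813) = -23560 - (-68 + 8576)*(-36561)/13 = -23560 - 8508*(-36561)/13 = -23560 - 1*(-311060988/13) = -23560 + 311060988/13 = 310754708/13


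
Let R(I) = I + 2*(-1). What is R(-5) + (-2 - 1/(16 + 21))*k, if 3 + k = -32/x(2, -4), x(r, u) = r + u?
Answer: -1234/37 ≈ -33.351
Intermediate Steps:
R(I) = -2 + I (R(I) = I - 2 = -2 + I)
k = 13 (k = -3 - 32/(2 - 4) = -3 - 32/(-2) = -3 - 32*(-½) = -3 + 16 = 13)
R(-5) + (-2 - 1/(16 + 21))*k = (-2 - 5) + (-2 - 1/(16 + 21))*13 = -7 + (-2 - 1/37)*13 = -7 - 75/37*13 = -7 - 975/37 = -1234/37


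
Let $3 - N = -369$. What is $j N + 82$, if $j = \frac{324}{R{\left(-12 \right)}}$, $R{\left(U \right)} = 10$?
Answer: $\frac{60674}{5} \approx 12135.0$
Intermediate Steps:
$N = 372$ ($N = 3 - -369 = 3 + 369 = 372$)
$j = \frac{162}{5}$ ($j = \frac{324}{10} = 324 \cdot \frac{1}{10} = \frac{162}{5} \approx 32.4$)
$j N + 82 = \frac{162}{5} \cdot 372 + 82 = \frac{60264}{5} + 82 = \frac{60674}{5}$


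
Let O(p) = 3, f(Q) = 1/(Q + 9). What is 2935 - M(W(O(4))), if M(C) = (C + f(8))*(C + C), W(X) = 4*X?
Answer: 44975/17 ≈ 2645.6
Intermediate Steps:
f(Q) = 1/(9 + Q)
M(C) = 2*C*(1/17 + C) (M(C) = (C + 1/(9 + 8))*(C + C) = (C + 1/17)*(2*C) = (1/17 + C)*(2*C) = 2*C*(1/17 + C))
2935 - M(W(O(4))) = 2935 - 2*4*3*(1 + 17*(4*3))/17 = 2935 - 2*12*(1 + 17*12)/17 = 2935 - 2*12*(1 + 204)/17 = 2935 - 2*12*205/17 = 2935 - 1*4920/17 = 2935 - 4920/17 = 44975/17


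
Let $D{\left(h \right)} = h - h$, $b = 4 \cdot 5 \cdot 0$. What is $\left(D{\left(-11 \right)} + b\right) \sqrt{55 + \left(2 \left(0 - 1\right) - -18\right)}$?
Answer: $0$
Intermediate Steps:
$b = 0$ ($b = 20 \cdot 0 = 0$)
$D{\left(h \right)} = 0$
$\left(D{\left(-11 \right)} + b\right) \sqrt{55 + \left(2 \left(0 - 1\right) - -18\right)} = \left(0 + 0\right) \sqrt{55 + \left(2 \left(0 - 1\right) - -18\right)} = 0 \sqrt{55 + \left(2 \left(-1\right) + 18\right)} = 0 \sqrt{55 + \left(-2 + 18\right)} = 0 \sqrt{55 + 16} = 0 \sqrt{71} = 0$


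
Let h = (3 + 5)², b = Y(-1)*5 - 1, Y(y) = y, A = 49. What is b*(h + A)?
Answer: -678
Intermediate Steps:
b = -6 (b = -1*5 - 1 = -5 - 1 = -6)
h = 64 (h = 8² = 64)
b*(h + A) = -6*(64 + 49) = -6*113 = -678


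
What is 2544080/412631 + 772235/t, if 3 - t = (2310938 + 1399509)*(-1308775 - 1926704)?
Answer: 30541867324667133565/4953665421119084196 ≈ 6.1655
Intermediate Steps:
t = 12005073349116 (t = 3 - (2310938 + 1399509)*(-1308775 - 1926704) = 3 - 3710447*(-3235479) = 3 - 1*(-12005073349113) = 3 + 12005073349113 = 12005073349116)
2544080/412631 + 772235/t = 2544080/412631 + 772235/12005073349116 = 30541867324667133565/4953665421119084196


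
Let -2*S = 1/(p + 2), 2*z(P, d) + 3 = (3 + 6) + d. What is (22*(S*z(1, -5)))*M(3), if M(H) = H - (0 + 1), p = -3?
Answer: 11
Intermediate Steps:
z(P, d) = 3 + d/2 (z(P, d) = -3/2 + ((3 + 6) + d)/2 = -3/2 + (9 + d)/2 = -3/2 + (9/2 + d/2) = 3 + d/2)
M(H) = -1 + H (M(H) = H - 1*1 = H - 1 = -1 + H)
S = 1/2 (S = -1/(2*(-3 + 2)) = -1/2/(-1) = -1/2*(-1) = 1/2 ≈ 0.50000)
(22*(S*z(1, -5)))*M(3) = (22*((3 + (1/2)*(-5))/2))*(-1 + 3) = (22*((3 - 5/2)/2))*2 = (22*((1/2)*(1/2)))*2 = (22*(1/4))*2 = (11/2)*2 = 11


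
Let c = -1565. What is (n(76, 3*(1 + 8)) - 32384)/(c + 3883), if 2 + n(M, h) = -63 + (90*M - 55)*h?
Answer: 3967/61 ≈ 65.033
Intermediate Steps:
n(M, h) = -65 + h*(-55 + 90*M) (n(M, h) = -2 + (-63 + (90*M - 55)*h) = -2 + (-63 + (-55 + 90*M)*h) = -2 + (-63 + h*(-55 + 90*M)) = -65 + h*(-55 + 90*M))
(n(76, 3*(1 + 8)) - 32384)/(c + 3883) = ((-65 - 165*(1 + 8) + 90*76*(3*(1 + 8))) - 32384)/(-1565 + 3883) = ((-65 - 165*9 + 90*76*(3*9)) - 32384)/2318 = ((-65 - 55*27 + 90*76*27) - 32384)*(1/2318) = ((-65 - 1485 + 184680) - 32384)*(1/2318) = (183130 - 32384)*(1/2318) = 150746*(1/2318) = 3967/61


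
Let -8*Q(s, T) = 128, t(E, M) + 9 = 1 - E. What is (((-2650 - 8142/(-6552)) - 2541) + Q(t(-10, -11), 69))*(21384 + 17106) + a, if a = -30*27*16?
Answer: -36469625825/182 ≈ -2.0038e+8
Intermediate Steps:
t(E, M) = -8 - E (t(E, M) = -9 + (1 - E) = -8 - E)
a = -12960 (a = -810*16 = -12960)
Q(s, T) = -16 (Q(s, T) = -⅛*128 = -16)
(((-2650 - 8142/(-6552)) - 2541) + Q(t(-10, -11), 69))*(21384 + 17106) + a = (((-2650 - 8142/(-6552)) - 2541) - 16)*(21384 + 17106) - 12960 = (((-2650 - 8142*(-1/6552)) - 2541) - 16)*38490 - 12960 = (((-2650 + 1357/1092) - 2541) - 16)*38490 - 12960 = ((-2892443/1092 - 2541) - 16)*38490 - 12960 = (-5667215/1092 - 16)*38490 - 12960 = -5684687/1092*38490 - 12960 = -36467267105/182 - 12960 = -36469625825/182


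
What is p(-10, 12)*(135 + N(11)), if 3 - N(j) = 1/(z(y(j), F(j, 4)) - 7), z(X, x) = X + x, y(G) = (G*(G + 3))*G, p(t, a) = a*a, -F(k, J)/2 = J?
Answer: 33364944/1679 ≈ 19872.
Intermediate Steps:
F(k, J) = -2*J
p(t, a) = a²
y(G) = G²*(3 + G) (y(G) = (G*(3 + G))*G = G²*(3 + G))
N(j) = 3 - 1/(-15 + j²*(3 + j)) (N(j) = 3 - 1/((j²*(3 + j) - 2*4) - 7) = 3 - 1/((j²*(3 + j) - 8) - 7) = 3 - 1/((-8 + j²*(3 + j)) - 7) = 3 - 1/(-15 + j²*(3 + j)))
p(-10, 12)*(135 + N(11)) = 12²*(135 + (-46 + 3*11²*(3 + 11))/(-15 + 11²*(3 + 11))) = 144*(135 + (-46 + 3*121*14)/(-15 + 121*14)) = 144*(135 + (-46 + 5082)/(-15 + 1694)) = 144*(135 + 5036/1679) = 144*(231701/1679) = 33364944/1679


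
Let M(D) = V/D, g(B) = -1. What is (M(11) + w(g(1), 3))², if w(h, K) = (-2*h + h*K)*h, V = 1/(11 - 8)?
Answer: 1156/1089 ≈ 1.0615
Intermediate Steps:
V = ⅓ (V = 1/3 = ⅓ ≈ 0.33333)
M(D) = 1/(3*D)
w(h, K) = h*(-2*h + K*h) (w(h, K) = (-2*h + K*h)*h = h*(-2*h + K*h))
(M(11) + w(g(1), 3))² = ((⅓)/11 + (-1)²*(-2 + 3))² = ((⅓)*(1/11) + 1*1)² = (1/33 + 1)² = (34/33)² = 1156/1089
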